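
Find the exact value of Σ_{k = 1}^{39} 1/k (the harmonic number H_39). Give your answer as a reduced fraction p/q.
H_39 = 2066035355155033/485721041551200

Direct summation: H_39 = 1 + 1/2 + ... + 1/39. The least common denominator is lcm(1, ..., 39) = 5342931457063200; over this denominator the numerator is 5342931457063200 + 2671465728531600 + 1780977152354400 + 1335732864265800 + 1068586291412640 + 890488576177200 + 763275922437600 + 667866432132900 + 593659050784800 + 534293145706320 + 485721041551200 + 445244288088600 + 410994727466400 + 381637961218800 + 356195430470880 + 333933216066450 + 314290085709600 + 296829525392400 + 281206918792800 + 267146572853160 + 254425307479200 + 242860520775600 + 232301367698400 + 222622144044300 + 213717258282528 + 205497363733200 + 197886350261600 + 190818980609400 + 184239015760800 + 178097715235440 + 172352627647200 + 166966608033225 + 161907013850400 + 157145042854800 + 152655184487520 + 148414762696200 + 144403552893600 + 140603459396400 + 136998242488800 = 22726388906705363, so H_39 = 22726388906705363/5342931457063200; reducing by gcd(22726388906705363, 5342931457063200) = 11 gives 2066035355155033/485721041551200 ≈ 4.25354. (The PNT-adjacent estimate ln(39) + γ ≈ 4.24078 matches within O(1/n).)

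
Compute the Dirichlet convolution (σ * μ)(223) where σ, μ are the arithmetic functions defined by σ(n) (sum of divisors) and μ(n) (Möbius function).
(σ * μ)(223) = 223

Divisors of 223: [1, 223]. For each d | 223:
  d = 1: σ(1) · μ(223/1) = 1 · -1 = -1
  d = 223: σ(223) · μ(223/223) = 224 · 1 = 224
Summing: (σ * μ)(223) = -1 + 224 = 223.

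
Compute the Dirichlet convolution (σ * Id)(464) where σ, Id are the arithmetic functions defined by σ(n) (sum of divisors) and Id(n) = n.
(σ * Id)(464) = 7611

Divisors of 464: [1, 2, 4, 8, 16, 29, 58, 116, 232, 464]. For each d | 464:
  d = 1: σ(1) · Id(464/1) = 1 · 464 = 464
  d = 2: σ(2) · Id(464/2) = 3 · 232 = 696
  d = 4: σ(4) · Id(464/4) = 7 · 116 = 812
  d = 8: σ(8) · Id(464/8) = 15 · 58 = 870
  d = 16: σ(16) · Id(464/16) = 31 · 29 = 899
  d = 29: σ(29) · Id(464/29) = 30 · 16 = 480
  d = 58: σ(58) · Id(464/58) = 90 · 8 = 720
  d = 116: σ(116) · Id(464/116) = 210 · 4 = 840
  d = 232: σ(232) · Id(464/232) = 450 · 2 = 900
  d = 464: σ(464) · Id(464/464) = 930 · 1 = 930
Summing: (σ * Id)(464) = 464 + 696 + 812 + 870 + 899 + 480 + 720 + 840 + 900 + 930 = 7611.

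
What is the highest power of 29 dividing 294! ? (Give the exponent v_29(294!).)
v_29(294!) = 10

Legendre's formula: v_p(n!) = Σ_{k ≥ 1} ⌊n / p^k⌋. For p = 29, n = 294, the terms are:
  ⌊294/29^1⌋ = ⌊294/29⌋ = 10
(the next term ⌊294/29^2⌋ = 0, terminating the sum). Summing: v_29(294!) = 10 = 10.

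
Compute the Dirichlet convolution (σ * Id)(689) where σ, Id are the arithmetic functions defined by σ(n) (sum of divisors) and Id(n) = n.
(σ * Id)(689) = 2889

Divisors of 689: [1, 13, 53, 689]. For each d | 689:
  d = 1: σ(1) · Id(689/1) = 1 · 689 = 689
  d = 13: σ(13) · Id(689/13) = 14 · 53 = 742
  d = 53: σ(53) · Id(689/53) = 54 · 13 = 702
  d = 689: σ(689) · Id(689/689) = 756 · 1 = 756
Summing: (σ * Id)(689) = 689 + 742 + 702 + 756 = 2889.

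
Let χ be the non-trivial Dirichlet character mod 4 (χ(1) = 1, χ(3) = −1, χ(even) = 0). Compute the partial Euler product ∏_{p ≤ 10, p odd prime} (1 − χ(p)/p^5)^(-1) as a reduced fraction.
∏ = 12762815625/12811998848

The odd primes p ≤ 10 are [3, 5, 7]. For each, χ(p) = 1 if p ≡ 1 mod 4, χ(p) = −1 if p ≡ 3 mod 4. Taking (1 − χ(p)/p^5)^(-1) = p^5/(p^5 − χ(p)): (1 − (-1)/3^5)^(-1) · (1 − (1)/5^5)^(-1) · (1 − (-1)/7^5)^(-1) = 12762815625/12811998848.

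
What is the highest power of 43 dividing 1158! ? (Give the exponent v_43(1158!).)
v_43(1158!) = 26

Legendre's formula: v_p(n!) = Σ_{k ≥ 1} ⌊n / p^k⌋. For p = 43, n = 1158, the terms are:
  ⌊1158/43^1⌋ = ⌊1158/43⌋ = 26
(the next term ⌊1158/43^2⌋ = 0, terminating the sum). Summing: v_43(1158!) = 26 = 26.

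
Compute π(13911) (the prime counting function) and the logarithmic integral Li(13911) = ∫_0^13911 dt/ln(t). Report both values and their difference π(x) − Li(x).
π(13911) = 1644;  Li(13911) ≈ 1662.93;  π(x) − Li(x) ≈ -18.93.

Direct count of primes ≤ 13911 gives π(13911) = 1644. Numerical evaluation of the logarithmic integral gives Li(13911) ≈ 1662.93. The difference π(x) − Li(x) ≈ -18.93 is typically negative for small/moderate x (Li(x) overestimates), though Littlewood's theorem shows this sign changes infinitely often.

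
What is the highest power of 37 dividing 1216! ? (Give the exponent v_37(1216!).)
v_37(1216!) = 32

Legendre's formula: v_p(n!) = Σ_{k ≥ 1} ⌊n / p^k⌋. For p = 37, n = 1216, the terms are:
  ⌊1216/37^1⌋ = ⌊1216/37⌋ = 32
(the next term ⌊1216/37^2⌋ = 0, terminating the sum). Summing: v_37(1216!) = 32 = 32.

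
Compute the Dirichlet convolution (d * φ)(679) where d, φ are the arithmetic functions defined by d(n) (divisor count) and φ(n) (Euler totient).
(d * φ)(679) = 784

Divisors of 679: [1, 7, 97, 679]. For each d | 679:
  d = 1: d(1) · φ(679/1) = 1 · 576 = 576
  d = 7: d(7) · φ(679/7) = 2 · 96 = 192
  d = 97: d(97) · φ(679/97) = 2 · 6 = 12
  d = 679: d(679) · φ(679/679) = 4 · 1 = 4
Summing: (d * φ)(679) = 576 + 192 + 12 + 4 = 784.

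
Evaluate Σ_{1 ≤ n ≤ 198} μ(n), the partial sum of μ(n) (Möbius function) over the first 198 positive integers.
Σ_{n ≤ 198} μ(n) = -7

Compute μ(n) for each 1 ≤ n ≤ 198: μ(1) = 1, μ(2) = -1, μ(3) = -1, μ(4) = 0, μ(5) = -1, μ(6) = 1, μ(7) = -1, μ(8) = 0, μ(9) = 0, μ(10) = 1, μ(11) = -1, μ(12) = 0, μ(13) = -1, μ(14) = 1, μ(15) = 1, μ(16) = 0, μ(17) = -1, μ(18) = 0, μ(19) = -1, μ(20) = 0, μ(21) = 1, μ(22) = 1, μ(23) = -1, μ(24) = 0, μ(25) = 0, μ(26) = 1, μ(27) = 0, μ(28) = 0, μ(29) = -1, μ(30) = -1, μ(31) = -1, μ(32) = 0, μ(33) = 1, μ(34) = 1, μ(35) = 1, μ(36) = 0, μ(37) = -1, μ(38) = 1, μ(39) = 1, μ(40) = 0, μ(41) = -1, μ(42) = -1, μ(43) = -1, μ(44) = 0, μ(45) = 0, μ(46) = 1, μ(47) = -1, μ(48) = 0, μ(49) = 0, μ(50) = 0, μ(51) = 1, μ(52) = 0, μ(53) = -1, μ(54) = 0, μ(55) = 1, μ(56) = 0, μ(57) = 1, μ(58) = 1, μ(59) = -1, μ(60) = 0, μ(61) = -1, μ(62) = 1, μ(63) = 0, μ(64) = 0, μ(65) = 1, μ(66) = -1, μ(67) = -1, μ(68) = 0, μ(69) = 1, μ(70) = -1, μ(71) = -1, μ(72) = 0, μ(73) = -1, μ(74) = 1, μ(75) = 0, μ(76) = 0, μ(77) = 1, μ(78) = -1, μ(79) = -1, μ(80) = 0, μ(81) = 0, μ(82) = 1, μ(83) = -1, μ(84) = 0, μ(85) = 1, μ(86) = 1, μ(87) = 1, μ(88) = 0, μ(89) = -1, μ(90) = 0, μ(91) = 1, μ(92) = 0, μ(93) = 1, μ(94) = 1, μ(95) = 1, μ(96) = 0, μ(97) = -1, μ(98) = 0, μ(99) = 0, μ(100) = 0, μ(101) = -1, μ(102) = -1, μ(103) = -1, μ(104) = 0, μ(105) = -1, μ(106) = 1, μ(107) = -1, μ(108) = 0, μ(109) = -1, μ(110) = -1, μ(111) = 1, μ(112) = 0, μ(113) = -1, μ(114) = -1, μ(115) = 1, μ(116) = 0, μ(117) = 0, μ(118) = 1, μ(119) = 1, μ(120) = 0, μ(121) = 0, μ(122) = 1, μ(123) = 1, μ(124) = 0, μ(125) = 0, μ(126) = 0, μ(127) = -1, μ(128) = 0, μ(129) = 1, μ(130) = -1, μ(131) = -1, μ(132) = 0, μ(133) = 1, μ(134) = 1, μ(135) = 0, μ(136) = 0, μ(137) = -1, μ(138) = -1, μ(139) = -1, μ(140) = 0, μ(141) = 1, μ(142) = 1, μ(143) = 1, μ(144) = 0, μ(145) = 1, μ(146) = 1, μ(147) = 0, μ(148) = 0, μ(149) = -1, μ(150) = 0, μ(151) = -1, μ(152) = 0, μ(153) = 0, μ(154) = -1, μ(155) = 1, μ(156) = 0, μ(157) = -1, μ(158) = 1, μ(159) = 1, μ(160) = 0, μ(161) = 1, μ(162) = 0, μ(163) = -1, μ(164) = 0, μ(165) = -1, μ(166) = 1, μ(167) = -1, μ(168) = 0, μ(169) = 0, μ(170) = -1, μ(171) = 0, μ(172) = 0, μ(173) = -1, μ(174) = -1, μ(175) = 0, μ(176) = 0, μ(177) = 1, μ(178) = 1, μ(179) = -1, μ(180) = 0, μ(181) = -1, μ(182) = -1, μ(183) = 1, μ(184) = 0, μ(185) = 1, μ(186) = -1, μ(187) = 1, μ(188) = 0, μ(189) = 0, μ(190) = -1, μ(191) = -1, μ(192) = 0, μ(193) = -1, μ(194) = 1, μ(195) = -1, μ(196) = 0, μ(197) = -1, μ(198) = 0. Summing all 198 values: -7. (Mertens function M(x) = Σ_{n ≤ x} μ(n); on average M(x) should be small (PNT ⟺ M(x) = o(x)).)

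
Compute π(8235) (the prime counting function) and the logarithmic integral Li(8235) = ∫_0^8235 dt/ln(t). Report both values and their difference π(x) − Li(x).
π(8235) = 1033;  Li(8235) ≈ 1052.52;  π(x) − Li(x) ≈ -19.52.

Direct count of primes ≤ 8235 gives π(8235) = 1033. Numerical evaluation of the logarithmic integral gives Li(8235) ≈ 1052.52. The difference π(x) − Li(x) ≈ -19.52 is typically negative for small/moderate x (Li(x) overestimates), though Littlewood's theorem shows this sign changes infinitely often.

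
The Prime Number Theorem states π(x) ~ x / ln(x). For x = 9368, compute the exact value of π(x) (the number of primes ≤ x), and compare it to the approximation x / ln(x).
π(9368) = 1158;  x/ln(x) ≈ 1024.38;  relative error ≈ 11.54%.

Directly count primes up to 9368: π(9368) = 1158. The PNT approximation gives 9368/ln(9368) ≈ 9368/9.14505 ≈ 1024.38. Relative error (π(x) − x/ln(x)) / π(x) ≈ 11.54%; the approximation is known to undercount slightly (Li(x) is a better estimate).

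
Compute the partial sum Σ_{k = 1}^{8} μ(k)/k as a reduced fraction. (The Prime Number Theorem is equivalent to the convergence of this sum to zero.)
Σ μ(k)/k = -1/105

Values of μ(k) for 1 ≤ k ≤ 8: μ(1) = 1, μ(2) = -1, μ(3) = -1, μ(5) = -1, μ(6) = 1, μ(7) = -1, with μ = 0 on non-squarefree integers. Summing μ(k)/k for k where μ(k) ≠ 0 gives -1/105 ≈ -0.0095. (PNT ⟺ this sum → 0 as n → ∞.)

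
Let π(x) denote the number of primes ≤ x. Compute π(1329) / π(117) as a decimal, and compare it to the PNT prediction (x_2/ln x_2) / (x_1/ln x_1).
π(1329)/π(117) = 217/30 ≈ 7.2333;  PNT prediction ≈ 7.5211.

π(117) = 30 and π(1329) = 217, so π(1329)/π(117) ≈ 7.2333. The PNT-predicted ratio is (1329/ln(1329)) / (117/ln(117)) ≈ 7.5211. The two agree to within a few percent, as expected.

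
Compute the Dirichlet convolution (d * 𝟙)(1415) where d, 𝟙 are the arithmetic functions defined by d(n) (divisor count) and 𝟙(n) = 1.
(d * 𝟙)(1415) = 9

Divisors of 1415: [1, 5, 283, 1415]. For each d | 1415:
  d = 1: d(1) · 𝟙(1415/1) = 1 · 1 = 1
  d = 5: d(5) · 𝟙(1415/5) = 2 · 1 = 2
  d = 283: d(283) · 𝟙(1415/283) = 2 · 1 = 2
  d = 1415: d(1415) · 𝟙(1415/1415) = 4 · 1 = 4
Summing: (d * 𝟙)(1415) = 1 + 2 + 2 + 4 = 9.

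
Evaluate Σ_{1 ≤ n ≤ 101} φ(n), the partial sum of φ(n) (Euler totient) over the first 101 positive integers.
Σ_{n ≤ 101} φ(n) = 3144

Compute φ(n) for each 1 ≤ n ≤ 101: φ(1) = 1, φ(2) = 1, φ(3) = 2, φ(4) = 2, φ(5) = 4, φ(6) = 2, φ(7) = 6, φ(8) = 4, φ(9) = 6, φ(10) = 4, φ(11) = 10, φ(12) = 4, φ(13) = 12, φ(14) = 6, φ(15) = 8, φ(16) = 8, φ(17) = 16, φ(18) = 6, φ(19) = 18, φ(20) = 8, φ(21) = 12, φ(22) = 10, φ(23) = 22, φ(24) = 8, φ(25) = 20, φ(26) = 12, φ(27) = 18, φ(28) = 12, φ(29) = 28, φ(30) = 8, φ(31) = 30, φ(32) = 16, φ(33) = 20, φ(34) = 16, φ(35) = 24, φ(36) = 12, φ(37) = 36, φ(38) = 18, φ(39) = 24, φ(40) = 16, φ(41) = 40, φ(42) = 12, φ(43) = 42, φ(44) = 20, φ(45) = 24, φ(46) = 22, φ(47) = 46, φ(48) = 16, φ(49) = 42, φ(50) = 20, φ(51) = 32, φ(52) = 24, φ(53) = 52, φ(54) = 18, φ(55) = 40, φ(56) = 24, φ(57) = 36, φ(58) = 28, φ(59) = 58, φ(60) = 16, φ(61) = 60, φ(62) = 30, φ(63) = 36, φ(64) = 32, φ(65) = 48, φ(66) = 20, φ(67) = 66, φ(68) = 32, φ(69) = 44, φ(70) = 24, φ(71) = 70, φ(72) = 24, φ(73) = 72, φ(74) = 36, φ(75) = 40, φ(76) = 36, φ(77) = 60, φ(78) = 24, φ(79) = 78, φ(80) = 32, φ(81) = 54, φ(82) = 40, φ(83) = 82, φ(84) = 24, φ(85) = 64, φ(86) = 42, φ(87) = 56, φ(88) = 40, φ(89) = 88, φ(90) = 24, φ(91) = 72, φ(92) = 44, φ(93) = 60, φ(94) = 46, φ(95) = 72, φ(96) = 32, φ(97) = 96, φ(98) = 42, φ(99) = 60, φ(100) = 40, φ(101) = 100. Summing all 101 values: 3144. (Average order: Σ_{n ≤ x} φ(n) ~ (3/π²) x². For x = 101, (3/π²)·101² ≈ 3100.73.)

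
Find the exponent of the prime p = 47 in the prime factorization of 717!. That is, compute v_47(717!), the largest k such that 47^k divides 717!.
v_47(717!) = 15

Legendre's formula: v_p(n!) = Σ_{k ≥ 1} ⌊n / p^k⌋. For p = 47, n = 717, the terms are:
  ⌊717/47^1⌋ = ⌊717/47⌋ = 15
(the next term ⌊717/47^2⌋ = 0, terminating the sum). Summing: v_47(717!) = 15 = 15.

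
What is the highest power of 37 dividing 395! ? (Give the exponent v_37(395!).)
v_37(395!) = 10

Legendre's formula: v_p(n!) = Σ_{k ≥ 1} ⌊n / p^k⌋. For p = 37, n = 395, the terms are:
  ⌊395/37^1⌋ = ⌊395/37⌋ = 10
(the next term ⌊395/37^2⌋ = 0, terminating the sum). Summing: v_37(395!) = 10 = 10.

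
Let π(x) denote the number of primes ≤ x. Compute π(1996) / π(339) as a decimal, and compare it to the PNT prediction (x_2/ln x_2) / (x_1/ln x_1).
π(1996)/π(339) = 301/68 ≈ 4.4265;  PNT prediction ≈ 4.5142.

π(339) = 68 and π(1996) = 301, so π(1996)/π(339) ≈ 4.4265. The PNT-predicted ratio is (1996/ln(1996)) / (339/ln(339)) ≈ 4.5142. The two agree to within a few percent, as expected.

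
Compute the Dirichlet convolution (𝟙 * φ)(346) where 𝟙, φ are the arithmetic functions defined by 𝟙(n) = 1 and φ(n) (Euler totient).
(𝟙 * φ)(346) = 346

Divisors of 346: [1, 2, 173, 346]. For each d | 346:
  d = 1: 𝟙(1) · φ(346/1) = 1 · 172 = 172
  d = 2: 𝟙(2) · φ(346/2) = 1 · 172 = 172
  d = 173: 𝟙(173) · φ(346/173) = 1 · 1 = 1
  d = 346: 𝟙(346) · φ(346/346) = 1 · 1 = 1
Summing: (𝟙 * φ)(346) = 172 + 172 + 1 + 1 = 346.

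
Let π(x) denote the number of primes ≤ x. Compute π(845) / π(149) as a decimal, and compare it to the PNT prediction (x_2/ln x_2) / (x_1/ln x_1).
π(845)/π(149) = 146/35 ≈ 4.1714;  PNT prediction ≈ 4.2108.

π(149) = 35 and π(845) = 146, so π(845)/π(149) ≈ 4.1714. The PNT-predicted ratio is (845/ln(845)) / (149/ln(149)) ≈ 4.2108. The two agree to within a few percent, as expected.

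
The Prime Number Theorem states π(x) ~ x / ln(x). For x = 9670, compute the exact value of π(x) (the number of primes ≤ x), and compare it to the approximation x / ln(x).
π(9670) = 1193;  x/ln(x) ≈ 1053.75;  relative error ≈ 11.67%.

Directly count primes up to 9670: π(9670) = 1193. The PNT approximation gives 9670/ln(9670) ≈ 9670/9.17678 ≈ 1053.75. Relative error (π(x) − x/ln(x)) / π(x) ≈ 11.67%; the approximation is known to undercount slightly (Li(x) is a better estimate).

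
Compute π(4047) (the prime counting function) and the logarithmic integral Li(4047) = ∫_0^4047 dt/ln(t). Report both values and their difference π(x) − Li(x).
π(4047) = 557;  Li(4047) ≈ 571.03;  π(x) − Li(x) ≈ -14.03.

Direct count of primes ≤ 4047 gives π(4047) = 557. Numerical evaluation of the logarithmic integral gives Li(4047) ≈ 571.03. The difference π(x) − Li(x) ≈ -14.03 is typically negative for small/moderate x (Li(x) overestimates), though Littlewood's theorem shows this sign changes infinitely often.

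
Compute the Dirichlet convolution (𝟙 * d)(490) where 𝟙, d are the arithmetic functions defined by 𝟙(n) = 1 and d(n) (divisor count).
(𝟙 * d)(490) = 54

Divisors of 490: [1, 2, 5, 7, 10, 14, 35, 49, 70, 98, 245, 490]. For each d | 490:
  d = 1: 𝟙(1) · d(490/1) = 1 · 12 = 12
  d = 2: 𝟙(2) · d(490/2) = 1 · 6 = 6
  d = 5: 𝟙(5) · d(490/5) = 1 · 6 = 6
  d = 7: 𝟙(7) · d(490/7) = 1 · 8 = 8
  d = 10: 𝟙(10) · d(490/10) = 1 · 3 = 3
  d = 14: 𝟙(14) · d(490/14) = 1 · 4 = 4
  d = 35: 𝟙(35) · d(490/35) = 1 · 4 = 4
  d = 49: 𝟙(49) · d(490/49) = 1 · 4 = 4
  d = 70: 𝟙(70) · d(490/70) = 1 · 2 = 2
  d = 98: 𝟙(98) · d(490/98) = 1 · 2 = 2
  d = 245: 𝟙(245) · d(490/245) = 1 · 2 = 2
  d = 490: 𝟙(490) · d(490/490) = 1 · 1 = 1
Summing: (𝟙 * d)(490) = 12 + 6 + 6 + 8 + 3 + 4 + 4 + 4 + 2 + 2 + 2 + 1 = 54.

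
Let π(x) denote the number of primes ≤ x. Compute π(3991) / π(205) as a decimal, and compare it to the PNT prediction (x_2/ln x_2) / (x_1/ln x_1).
π(3991)/π(205) = 550/46 ≈ 11.9565;  PNT prediction ≈ 12.4979.

π(205) = 46 and π(3991) = 550, so π(3991)/π(205) ≈ 11.9565. The PNT-predicted ratio is (3991/ln(3991)) / (205/ln(205)) ≈ 12.4979. The two agree to within a few percent, as expected.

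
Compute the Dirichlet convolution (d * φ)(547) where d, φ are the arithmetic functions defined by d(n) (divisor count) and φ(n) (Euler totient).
(d * φ)(547) = 548

Divisors of 547: [1, 547]. For each d | 547:
  d = 1: d(1) · φ(547/1) = 1 · 546 = 546
  d = 547: d(547) · φ(547/547) = 2 · 1 = 2
Summing: (d * φ)(547) = 546 + 2 = 548.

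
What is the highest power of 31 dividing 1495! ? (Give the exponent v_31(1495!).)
v_31(1495!) = 49

Legendre's formula: v_p(n!) = Σ_{k ≥ 1} ⌊n / p^k⌋. For p = 31, n = 1495, the terms are:
  ⌊1495/31^1⌋ = ⌊1495/31⌋ = 48
  ⌊1495/31^2⌋ = ⌊1495/961⌋ = 1
(the next term ⌊1495/31^3⌋ = 0, terminating the sum). Summing: v_31(1495!) = 48 + 1 = 49.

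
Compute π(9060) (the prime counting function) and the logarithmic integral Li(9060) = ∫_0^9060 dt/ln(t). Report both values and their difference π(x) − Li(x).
π(9060) = 1126;  Li(9060) ≈ 1143.54;  π(x) − Li(x) ≈ -17.54.

Direct count of primes ≤ 9060 gives π(9060) = 1126. Numerical evaluation of the logarithmic integral gives Li(9060) ≈ 1143.54. The difference π(x) − Li(x) ≈ -17.54 is typically negative for small/moderate x (Li(x) overestimates), though Littlewood's theorem shows this sign changes infinitely often.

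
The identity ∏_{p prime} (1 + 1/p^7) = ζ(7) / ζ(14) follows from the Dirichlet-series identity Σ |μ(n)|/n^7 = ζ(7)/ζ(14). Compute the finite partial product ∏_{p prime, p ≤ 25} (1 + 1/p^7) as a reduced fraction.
∏ = 1213055423679013780431254747580653474818754487990016/1203084832226034935165248483197620256588271403484375

The primes p ≤ 25 are [2, 3, 5, 7, 11, 13, 17, 19, 23]. For each, (1 + 1/p^7) = (p^7 + 1)/p^7. Multiplying these fractions over p ∈ [2, 3, 5, 7, 11, 13, 17, 19, 23] gives 1213055423679013780431254747580653474818754487990016/1203084832226034935165248483197620256588271403484375. (In the limit P → ∞ this tends to ζ(7)/ζ(14).)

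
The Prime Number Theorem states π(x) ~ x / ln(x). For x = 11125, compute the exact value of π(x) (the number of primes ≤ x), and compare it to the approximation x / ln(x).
π(11125) = 1348;  x/ln(x) ≈ 1194.06;  relative error ≈ 11.42%.

Directly count primes up to 11125: π(11125) = 1348. The PNT approximation gives 11125/ln(11125) ≈ 11125/9.31695 ≈ 1194.06. Relative error (π(x) − x/ln(x)) / π(x) ≈ 11.42%; the approximation is known to undercount slightly (Li(x) is a better estimate).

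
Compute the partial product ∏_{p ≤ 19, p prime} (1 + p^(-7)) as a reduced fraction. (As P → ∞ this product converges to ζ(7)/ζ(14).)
∏ = 1068826090093603336253543016500022477644576/1060040977976779320486482915314295925421875

The primes p ≤ 19 are [2, 3, 5, 7, 11, 13, 17, 19]. For each, (1 + 1/p^7) = (p^7 + 1)/p^7. Multiplying these fractions over p ∈ [2, 3, 5, 7, 11, 13, 17, 19] gives 1068826090093603336253543016500022477644576/1060040977976779320486482915314295925421875. (In the limit P → ∞ this tends to ζ(7)/ζ(14).)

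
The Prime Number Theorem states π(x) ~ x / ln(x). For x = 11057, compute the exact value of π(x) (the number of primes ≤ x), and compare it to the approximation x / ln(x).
π(11057) = 1339;  x/ln(x) ≈ 1187.54;  relative error ≈ 11.31%.

Directly count primes up to 11057: π(11057) = 1339. The PNT approximation gives 11057/ln(11057) ≈ 11057/9.31082 ≈ 1187.54. Relative error (π(x) − x/ln(x)) / π(x) ≈ 11.31%; the approximation is known to undercount slightly (Li(x) is a better estimate).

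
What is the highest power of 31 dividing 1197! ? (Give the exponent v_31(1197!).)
v_31(1197!) = 39

Legendre's formula: v_p(n!) = Σ_{k ≥ 1} ⌊n / p^k⌋. For p = 31, n = 1197, the terms are:
  ⌊1197/31^1⌋ = ⌊1197/31⌋ = 38
  ⌊1197/31^2⌋ = ⌊1197/961⌋ = 1
(the next term ⌊1197/31^3⌋ = 0, terminating the sum). Summing: v_31(1197!) = 38 + 1 = 39.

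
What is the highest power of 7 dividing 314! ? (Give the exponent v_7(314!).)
v_7(314!) = 50

Legendre's formula: v_p(n!) = Σ_{k ≥ 1} ⌊n / p^k⌋. For p = 7, n = 314, the terms are:
  ⌊314/7^1⌋ = ⌊314/7⌋ = 44
  ⌊314/7^2⌋ = ⌊314/49⌋ = 6
(the next term ⌊314/7^3⌋ = 0, terminating the sum). Summing: v_7(314!) = 44 + 6 = 50.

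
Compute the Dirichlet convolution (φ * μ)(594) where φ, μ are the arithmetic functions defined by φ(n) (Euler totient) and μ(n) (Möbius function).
(φ * μ)(594) = 0

Divisors of 594: [1, 2, 3, 6, 9, 11, 18, 22, 27, 33, 54, 66, 99, 198, 297, 594]. For each d | 594:
  d = 1: φ(1) · μ(594/1) = 1 · 0 = 0
  d = 2: φ(2) · μ(594/2) = 1 · 0 = 0
  d = 3: φ(3) · μ(594/3) = 2 · 0 = 0
  d = 6: φ(6) · μ(594/6) = 2 · 0 = 0
  d = 9: φ(9) · μ(594/9) = 6 · -1 = -6
  d = 11: φ(11) · μ(594/11) = 10 · 0 = 0
  d = 18: φ(18) · μ(594/18) = 6 · 1 = 6
  d = 22: φ(22) · μ(594/22) = 10 · 0 = 0
  d = 27: φ(27) · μ(594/27) = 18 · 1 = 18
  d = 33: φ(33) · μ(594/33) = 20 · 0 = 0
  d = 54: φ(54) · μ(594/54) = 18 · -1 = -18
  d = 66: φ(66) · μ(594/66) = 20 · 0 = 0
  d = 99: φ(99) · μ(594/99) = 60 · 1 = 60
  d = 198: φ(198) · μ(594/198) = 60 · -1 = -60
  d = 297: φ(297) · μ(594/297) = 180 · -1 = -180
  d = 594: φ(594) · μ(594/594) = 180 · 1 = 180
Summing: (φ * μ)(594) = 0 + 0 + 0 + 0 + -6 + 0 + 6 + 0 + 18 + 0 + -18 + 0 + 60 + -60 + -180 + 180 = 0.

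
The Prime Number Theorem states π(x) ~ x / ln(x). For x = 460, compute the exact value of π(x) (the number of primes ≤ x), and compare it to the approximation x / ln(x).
π(460) = 88;  x/ln(x) ≈ 75.03;  relative error ≈ 14.74%.

Directly count primes up to 460: π(460) = 88. The PNT approximation gives 460/ln(460) ≈ 460/6.13123 ≈ 75.03. Relative error (π(x) − x/ln(x)) / π(x) ≈ 14.74%; the approximation is known to undercount slightly (Li(x) is a better estimate).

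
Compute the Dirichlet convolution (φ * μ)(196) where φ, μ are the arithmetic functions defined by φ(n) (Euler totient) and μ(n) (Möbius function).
(φ * μ)(196) = 36

Divisors of 196: [1, 2, 4, 7, 14, 28, 49, 98, 196]. For each d | 196:
  d = 1: φ(1) · μ(196/1) = 1 · 0 = 0
  d = 2: φ(2) · μ(196/2) = 1 · 0 = 0
  d = 4: φ(4) · μ(196/4) = 2 · 0 = 0
  d = 7: φ(7) · μ(196/7) = 6 · 0 = 0
  d = 14: φ(14) · μ(196/14) = 6 · 1 = 6
  d = 28: φ(28) · μ(196/28) = 12 · -1 = -12
  d = 49: φ(49) · μ(196/49) = 42 · 0 = 0
  d = 98: φ(98) · μ(196/98) = 42 · -1 = -42
  d = 196: φ(196) · μ(196/196) = 84 · 1 = 84
Summing: (φ * μ)(196) = 0 + 0 + 0 + 0 + 6 + -12 + 0 + -42 + 84 = 36.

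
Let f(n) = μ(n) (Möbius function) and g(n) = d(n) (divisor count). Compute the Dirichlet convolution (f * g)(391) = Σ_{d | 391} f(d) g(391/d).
(μ * d)(391) = 1

Divisors of 391: [1, 17, 23, 391]. For each d | 391:
  d = 1: μ(1) · d(391/1) = 1 · 4 = 4
  d = 17: μ(17) · d(391/17) = -1 · 2 = -2
  d = 23: μ(23) · d(391/23) = -1 · 2 = -2
  d = 391: μ(391) · d(391/391) = 1 · 1 = 1
Summing: (μ * d)(391) = 4 + -2 + -2 + 1 = 1.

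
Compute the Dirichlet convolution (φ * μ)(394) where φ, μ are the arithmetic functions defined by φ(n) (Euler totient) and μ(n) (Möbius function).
(φ * μ)(394) = 0

Divisors of 394: [1, 2, 197, 394]. For each d | 394:
  d = 1: φ(1) · μ(394/1) = 1 · 1 = 1
  d = 2: φ(2) · μ(394/2) = 1 · -1 = -1
  d = 197: φ(197) · μ(394/197) = 196 · -1 = -196
  d = 394: φ(394) · μ(394/394) = 196 · 1 = 196
Summing: (φ * μ)(394) = 1 + -1 + -196 + 196 = 0.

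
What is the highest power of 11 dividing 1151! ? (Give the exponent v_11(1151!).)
v_11(1151!) = 113

Legendre's formula: v_p(n!) = Σ_{k ≥ 1} ⌊n / p^k⌋. For p = 11, n = 1151, the terms are:
  ⌊1151/11^1⌋ = ⌊1151/11⌋ = 104
  ⌊1151/11^2⌋ = ⌊1151/121⌋ = 9
(the next term ⌊1151/11^3⌋ = 0, terminating the sum). Summing: v_11(1151!) = 104 + 9 = 113.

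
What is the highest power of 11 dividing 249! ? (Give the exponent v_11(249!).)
v_11(249!) = 24

Legendre's formula: v_p(n!) = Σ_{k ≥ 1} ⌊n / p^k⌋. For p = 11, n = 249, the terms are:
  ⌊249/11^1⌋ = ⌊249/11⌋ = 22
  ⌊249/11^2⌋ = ⌊249/121⌋ = 2
(the next term ⌊249/11^3⌋ = 0, terminating the sum). Summing: v_11(249!) = 22 + 2 = 24.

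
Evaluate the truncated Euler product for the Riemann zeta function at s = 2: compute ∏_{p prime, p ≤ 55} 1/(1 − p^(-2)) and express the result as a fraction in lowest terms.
∏ = 35034630647548196605993834769/21373637931227167970033664000

The primes p ≤ 55 are [2, 3, 5, 7, 11, 13, 17, 19, 23, 29, 31, 37, 41, 43, 47, 53]. For each prime, (1 − 1/p^2)^(-1) = p^2 / (p^2 − 1). The product is (1 − 1/2^2)^(-1), (1 − 1/3^2)^(-1), (1 − 1/5^2)^(-1), (1 − 1/7^2)^(-1), (1 − 1/11^2)^(-1), (1 − 1/13^2)^(-1), (1 − 1/17^2)^(-1), (1 − 1/19^2)^(-1), (1 − 1/23^2)^(-1), (1 − 1/29^2)^(-1), (1 − 1/31^2)^(-1), (1 − 1/37^2)^(-1), (1 − 1/41^2)^(-1), (1 − 1/43^2)^(-1), (1 − 1/47^2)^(-1), (1 − 1/53^2)^(-1) = ∏ p^2 / (p^2 − 1) = 35034630647548196605993834769/21373637931227167970033664000.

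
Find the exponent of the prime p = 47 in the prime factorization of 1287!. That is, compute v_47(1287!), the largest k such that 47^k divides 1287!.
v_47(1287!) = 27

Legendre's formula: v_p(n!) = Σ_{k ≥ 1} ⌊n / p^k⌋. For p = 47, n = 1287, the terms are:
  ⌊1287/47^1⌋ = ⌊1287/47⌋ = 27
(the next term ⌊1287/47^2⌋ = 0, terminating the sum). Summing: v_47(1287!) = 27 = 27.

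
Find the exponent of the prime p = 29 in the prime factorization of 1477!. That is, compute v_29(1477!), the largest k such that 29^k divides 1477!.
v_29(1477!) = 51

Legendre's formula: v_p(n!) = Σ_{k ≥ 1} ⌊n / p^k⌋. For p = 29, n = 1477, the terms are:
  ⌊1477/29^1⌋ = ⌊1477/29⌋ = 50
  ⌊1477/29^2⌋ = ⌊1477/841⌋ = 1
(the next term ⌊1477/29^3⌋ = 0, terminating the sum). Summing: v_29(1477!) = 50 + 1 = 51.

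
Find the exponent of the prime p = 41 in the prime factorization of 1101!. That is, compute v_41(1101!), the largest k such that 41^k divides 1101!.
v_41(1101!) = 26

Legendre's formula: v_p(n!) = Σ_{k ≥ 1} ⌊n / p^k⌋. For p = 41, n = 1101, the terms are:
  ⌊1101/41^1⌋ = ⌊1101/41⌋ = 26
(the next term ⌊1101/41^2⌋ = 0, terminating the sum). Summing: v_41(1101!) = 26 = 26.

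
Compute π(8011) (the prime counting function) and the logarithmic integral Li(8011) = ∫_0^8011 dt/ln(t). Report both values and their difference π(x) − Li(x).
π(8011) = 1009;  Li(8011) ≈ 1027.64;  π(x) − Li(x) ≈ -18.64.

Direct count of primes ≤ 8011 gives π(8011) = 1009. Numerical evaluation of the logarithmic integral gives Li(8011) ≈ 1027.64. The difference π(x) − Li(x) ≈ -18.64 is typically negative for small/moderate x (Li(x) overestimates), though Littlewood's theorem shows this sign changes infinitely often.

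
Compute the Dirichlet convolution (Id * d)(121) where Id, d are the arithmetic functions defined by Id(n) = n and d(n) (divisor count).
(Id * d)(121) = 146

Divisors of 121: [1, 11, 121]. For each d | 121:
  d = 1: Id(1) · d(121/1) = 1 · 3 = 3
  d = 11: Id(11) · d(121/11) = 11 · 2 = 22
  d = 121: Id(121) · d(121/121) = 121 · 1 = 121
Summing: (Id * d)(121) = 3 + 22 + 121 = 146.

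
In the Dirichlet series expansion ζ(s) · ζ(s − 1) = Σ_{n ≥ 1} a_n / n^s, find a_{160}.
σ(160) = 378

In the product (Σ m^0/m^s)(Σ k / k^s) = Σ (Σ_{d | n} d) / n^s, the coefficient of 1/n^s is σ(n) = Σ_{d | n} d. For n = 160, divisors are [1, 2, 4, 5, 8, 10, 16, 20, 32, 40, 80, 160]; summing: σ(160) = 378.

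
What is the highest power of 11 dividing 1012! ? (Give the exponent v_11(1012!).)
v_11(1012!) = 100

Legendre's formula: v_p(n!) = Σ_{k ≥ 1} ⌊n / p^k⌋. For p = 11, n = 1012, the terms are:
  ⌊1012/11^1⌋ = ⌊1012/11⌋ = 92
  ⌊1012/11^2⌋ = ⌊1012/121⌋ = 8
(the next term ⌊1012/11^3⌋ = 0, terminating the sum). Summing: v_11(1012!) = 92 + 8 = 100.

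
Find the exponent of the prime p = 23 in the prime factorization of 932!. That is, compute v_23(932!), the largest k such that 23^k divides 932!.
v_23(932!) = 41

Legendre's formula: v_p(n!) = Σ_{k ≥ 1} ⌊n / p^k⌋. For p = 23, n = 932, the terms are:
  ⌊932/23^1⌋ = ⌊932/23⌋ = 40
  ⌊932/23^2⌋ = ⌊932/529⌋ = 1
(the next term ⌊932/23^3⌋ = 0, terminating the sum). Summing: v_23(932!) = 40 + 1 = 41.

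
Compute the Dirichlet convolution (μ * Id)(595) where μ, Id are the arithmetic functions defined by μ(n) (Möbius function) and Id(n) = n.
(μ * Id)(595) = 384

Divisors of 595: [1, 5, 7, 17, 35, 85, 119, 595]. For each d | 595:
  d = 1: μ(1) · Id(595/1) = 1 · 595 = 595
  d = 5: μ(5) · Id(595/5) = -1 · 119 = -119
  d = 7: μ(7) · Id(595/7) = -1 · 85 = -85
  d = 17: μ(17) · Id(595/17) = -1 · 35 = -35
  d = 35: μ(35) · Id(595/35) = 1 · 17 = 17
  d = 85: μ(85) · Id(595/85) = 1 · 7 = 7
  d = 119: μ(119) · Id(595/119) = 1 · 5 = 5
  d = 595: μ(595) · Id(595/595) = -1 · 1 = -1
Summing: (μ * Id)(595) = 595 + -119 + -85 + -35 + 17 + 7 + 5 + -1 = 384.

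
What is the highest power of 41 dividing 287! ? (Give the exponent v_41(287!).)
v_41(287!) = 7

Legendre's formula: v_p(n!) = Σ_{k ≥ 1} ⌊n / p^k⌋. For p = 41, n = 287, the terms are:
  ⌊287/41^1⌋ = ⌊287/41⌋ = 7
(the next term ⌊287/41^2⌋ = 0, terminating the sum). Summing: v_41(287!) = 7 = 7.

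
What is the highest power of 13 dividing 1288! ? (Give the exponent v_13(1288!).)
v_13(1288!) = 106

Legendre's formula: v_p(n!) = Σ_{k ≥ 1} ⌊n / p^k⌋. For p = 13, n = 1288, the terms are:
  ⌊1288/13^1⌋ = ⌊1288/13⌋ = 99
  ⌊1288/13^2⌋ = ⌊1288/169⌋ = 7
(the next term ⌊1288/13^3⌋ = 0, terminating the sum). Summing: v_13(1288!) = 99 + 7 = 106.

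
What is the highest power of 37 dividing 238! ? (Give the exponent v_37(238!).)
v_37(238!) = 6

Legendre's formula: v_p(n!) = Σ_{k ≥ 1} ⌊n / p^k⌋. For p = 37, n = 238, the terms are:
  ⌊238/37^1⌋ = ⌊238/37⌋ = 6
(the next term ⌊238/37^2⌋ = 0, terminating the sum). Summing: v_37(238!) = 6 = 6.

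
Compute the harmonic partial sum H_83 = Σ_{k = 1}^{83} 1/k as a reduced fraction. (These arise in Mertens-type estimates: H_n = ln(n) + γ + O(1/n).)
H_83 = 3672441655127796364812512959533039359/734184632222154704090370027645633600

Direct summation: H_83 = 1 + 1/2 + ... + 1/83. The least common denominator is lcm(1, ..., 83) = 8076030954443701744994070304101969600; over this denominator the numerator is 8076030954443701744994070304101969600 + 4038015477221850872497035152050984800 + 2692010318147900581664690101367323200 + 2019007738610925436248517576025492400 + 1615206190888740348998814060820393920 + 1346005159073950290832345050683661600 + 1153718707777671677856295757728852800 + 1009503869305462718124258788012746200 + 897336772715966860554896700455774400 + 807603095444370174499407030410196960 + 734184632222154704090370027645633600 + 673002579536975145416172525341830800 + 621233150341823211153390023392459200 + 576859353888835838928147878864426400 + 538402063629580116332938020273464640 + 504751934652731359062129394006373100 + 475060644379041279117298253182468800 + 448668386357983430277448350227887200 + 425054260760194828683898437057998400 + 403801547722185087249703515205098480 + 384572902592557225952098585909617600 + 367092316111077352045185013822816800 + 351131780627987032391046534960955200 + 336501289768487572708086262670915400 + 323041238177748069799762812164078784 + 310616575170911605576695011696229600 + 299112257571988953518298900151924800 + 288429676944417919464073939432213200 + 278483826015300060172209320831102400 + 269201031814790058166469010136732320 + 260517127562700056290131300132321600 + 252375967326365679531064697003186550 + 244728210740718234696790009215211200 + 237530322189520639558649126591234400 + 230743741555534335571259151545770560 + 224334193178991715138724175113943600 + 218271106876856803918758656867620800 + 212527130380097414341949218528999200 + 207077716780607737051130007797486400 + 201900773861092543624851757602549240 + 196976364742529310853513909856145600 + 192286451296278612976049292954808800 + 187814673359155854534745821025627200 + 183546158055538676022592506911408400 + 179467354543193372110979340091154880 + 175565890313993516195523267480477600 + 171830445839227696702001495831956800 + 168250644884243786354043131335457700 + 164816958253953096836613679675550400 + 161520619088874034899881406082039392 + 158353548126347093039099417727489600 + 155308287585455802788347505848114800 + 152377942536673617830076798190603200 + 149556128785994476759149450075962400 + 146836926444430940818074005529126720 + 144214838472208959732036969716106600 + 141684753586731609561299479019332800 + 139241913007650030086104660415551200 + 136881880583791554999899496679694400 + 134600515907395029083234505068366160 + 132393950072847569590066726296753600 + 130258563781350028145065650066160800 + 128190967530852408650699528636539200 + 126187983663182839765532348501593275 + 124246630068364642230678004678491840 + 122364105370359117348395004607605600 + 120537775439458234999911497076148800 + 118765161094760319779324563295617200 + 117043926875995677463682178320318400 + 115371870777767167785629575772885280 + 113746914851319742887240426818337600 + 112167096589495857569362087556971800 + 110630561019776736232795483617835200 + 109135553438428401959379328433810400 + 107680412725916023266587604054692928 + 106263565190048707170974609264499600 + 104883518888879243441481432520804800 + 103538858390303868525565003898743200 + 102228239929667110696127472203822400 + 100950386930546271812425878801274620 + 99704085857329651172766300050641600 + 98488182371264655426756954928072800 + 97301577764381948734868316916891200 = 40396858206405760012937642554863432949, so H_83 = 40396858206405760012937642554863432949/8076030954443701744994070304101969600; reducing by gcd(40396858206405760012937642554863432949, 8076030954443701744994070304101969600) = 11 gives 3672441655127796364812512959533039359/734184632222154704090370027645633600 ≈ 5.00207. (The PNT-adjacent estimate ln(83) + γ ≈ 4.99606 matches within O(1/n).)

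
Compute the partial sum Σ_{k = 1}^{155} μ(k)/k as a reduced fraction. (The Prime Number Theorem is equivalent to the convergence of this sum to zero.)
Σ μ(k)/k = 35386221418707905836854512026342273734410221837967216139/5364750833138837555449767529261714317873456270532298668855

Values of μ(k) for 1 ≤ k ≤ 155: μ(1) = 1, μ(2) = -1, μ(3) = -1, μ(5) = -1, μ(6) = 1, μ(7) = -1, μ(10) = 1, μ(11) = -1, μ(13) = -1, μ(14) = 1, μ(15) = 1, μ(17) = -1, μ(19) = -1, μ(21) = 1, μ(22) = 1, μ(23) = -1, μ(26) = 1, μ(29) = -1, μ(30) = -1, μ(31) = -1, μ(33) = 1, μ(34) = 1, μ(35) = 1, μ(37) = -1, μ(38) = 1, μ(39) = 1, μ(41) = -1, μ(42) = -1, μ(43) = -1, μ(46) = 1, μ(47) = -1, μ(51) = 1, μ(53) = -1, μ(55) = 1, μ(57) = 1, μ(58) = 1, μ(59) = -1, μ(61) = -1, μ(62) = 1, μ(65) = 1, μ(66) = -1, μ(67) = -1, μ(69) = 1, μ(70) = -1, μ(71) = -1, μ(73) = -1, μ(74) = 1, μ(77) = 1, μ(78) = -1, μ(79) = -1, μ(82) = 1, μ(83) = -1, μ(85) = 1, μ(86) = 1, μ(87) = 1, μ(89) = -1, μ(91) = 1, μ(93) = 1, μ(94) = 1, μ(95) = 1, μ(97) = -1, μ(101) = -1, μ(102) = -1, μ(103) = -1, μ(105) = -1, μ(106) = 1, μ(107) = -1, μ(109) = -1, μ(110) = -1, μ(111) = 1, μ(113) = -1, μ(114) = -1, μ(115) = 1, μ(118) = 1, μ(119) = 1, μ(122) = 1, μ(123) = 1, μ(127) = -1, μ(129) = 1, μ(130) = -1, μ(131) = -1, μ(133) = 1, μ(134) = 1, μ(137) = -1, μ(138) = -1, μ(139) = -1, μ(141) = 1, μ(142) = 1, μ(143) = 1, μ(145) = 1, μ(146) = 1, μ(149) = -1, μ(151) = -1, μ(154) = -1, μ(155) = 1, with μ = 0 on non-squarefree integers. Summing μ(k)/k for k where μ(k) ≠ 0 gives 35386221418707905836854512026342273734410221837967216139/5364750833138837555449767529261714317873456270532298668855 ≈ 0.0066. (PNT ⟺ this sum → 0 as n → ∞.)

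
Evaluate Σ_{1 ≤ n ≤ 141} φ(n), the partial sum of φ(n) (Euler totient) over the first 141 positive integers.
Σ_{n ≤ 141} φ(n) = 6092

Compute φ(n) for each 1 ≤ n ≤ 141: φ(1) = 1, φ(2) = 1, φ(3) = 2, φ(4) = 2, φ(5) = 4, φ(6) = 2, φ(7) = 6, φ(8) = 4, φ(9) = 6, φ(10) = 4, φ(11) = 10, φ(12) = 4, φ(13) = 12, φ(14) = 6, φ(15) = 8, φ(16) = 8, φ(17) = 16, φ(18) = 6, φ(19) = 18, φ(20) = 8, φ(21) = 12, φ(22) = 10, φ(23) = 22, φ(24) = 8, φ(25) = 20, φ(26) = 12, φ(27) = 18, φ(28) = 12, φ(29) = 28, φ(30) = 8, φ(31) = 30, φ(32) = 16, φ(33) = 20, φ(34) = 16, φ(35) = 24, φ(36) = 12, φ(37) = 36, φ(38) = 18, φ(39) = 24, φ(40) = 16, φ(41) = 40, φ(42) = 12, φ(43) = 42, φ(44) = 20, φ(45) = 24, φ(46) = 22, φ(47) = 46, φ(48) = 16, φ(49) = 42, φ(50) = 20, φ(51) = 32, φ(52) = 24, φ(53) = 52, φ(54) = 18, φ(55) = 40, φ(56) = 24, φ(57) = 36, φ(58) = 28, φ(59) = 58, φ(60) = 16, φ(61) = 60, φ(62) = 30, φ(63) = 36, φ(64) = 32, φ(65) = 48, φ(66) = 20, φ(67) = 66, φ(68) = 32, φ(69) = 44, φ(70) = 24, φ(71) = 70, φ(72) = 24, φ(73) = 72, φ(74) = 36, φ(75) = 40, φ(76) = 36, φ(77) = 60, φ(78) = 24, φ(79) = 78, φ(80) = 32, φ(81) = 54, φ(82) = 40, φ(83) = 82, φ(84) = 24, φ(85) = 64, φ(86) = 42, φ(87) = 56, φ(88) = 40, φ(89) = 88, φ(90) = 24, φ(91) = 72, φ(92) = 44, φ(93) = 60, φ(94) = 46, φ(95) = 72, φ(96) = 32, φ(97) = 96, φ(98) = 42, φ(99) = 60, φ(100) = 40, φ(101) = 100, φ(102) = 32, φ(103) = 102, φ(104) = 48, φ(105) = 48, φ(106) = 52, φ(107) = 106, φ(108) = 36, φ(109) = 108, φ(110) = 40, φ(111) = 72, φ(112) = 48, φ(113) = 112, φ(114) = 36, φ(115) = 88, φ(116) = 56, φ(117) = 72, φ(118) = 58, φ(119) = 96, φ(120) = 32, φ(121) = 110, φ(122) = 60, φ(123) = 80, φ(124) = 60, φ(125) = 100, φ(126) = 36, φ(127) = 126, φ(128) = 64, φ(129) = 84, φ(130) = 48, φ(131) = 130, φ(132) = 40, φ(133) = 108, φ(134) = 66, φ(135) = 72, φ(136) = 64, φ(137) = 136, φ(138) = 44, φ(139) = 138, φ(140) = 48, φ(141) = 92. Summing all 141 values: 6092. (Average order: Σ_{n ≤ x} φ(n) ~ (3/π²) x². For x = 141, (3/π²)·141² ≈ 6043.10.)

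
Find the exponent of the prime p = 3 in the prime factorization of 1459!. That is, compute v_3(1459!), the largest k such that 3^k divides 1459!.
v_3(1459!) = 728

Legendre's formula: v_p(n!) = Σ_{k ≥ 1} ⌊n / p^k⌋. For p = 3, n = 1459, the terms are:
  ⌊1459/3^1⌋ = ⌊1459/3⌋ = 486
  ⌊1459/3^2⌋ = ⌊1459/9⌋ = 162
  ⌊1459/3^3⌋ = ⌊1459/27⌋ = 54
  ⌊1459/3^4⌋ = ⌊1459/81⌋ = 18
  ⌊1459/3^5⌋ = ⌊1459/243⌋ = 6
  ⌊1459/3^6⌋ = ⌊1459/729⌋ = 2
(the next term ⌊1459/3^7⌋ = 0, terminating the sum). Summing: v_3(1459!) = 486 + 162 + 54 + 18 + 6 + 2 = 728.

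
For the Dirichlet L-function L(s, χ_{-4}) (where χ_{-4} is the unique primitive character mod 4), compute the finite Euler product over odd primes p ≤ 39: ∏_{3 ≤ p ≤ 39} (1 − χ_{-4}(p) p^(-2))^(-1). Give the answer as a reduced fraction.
∏ = 136633422149134339/149104402366464000

The odd primes p ≤ 39 are [3, 5, 7, 11, 13, 17, 19, 23, 29, 31, 37]. For each, χ(p) = 1 if p ≡ 1 mod 4, χ(p) = −1 if p ≡ 3 mod 4. Taking (1 − χ(p)/p^2)^(-1) = p^2/(p^2 − χ(p)): (1 − (-1)/3^2)^(-1) · (1 − (1)/5^2)^(-1) · (1 − (-1)/7^2)^(-1) · (1 − (-1)/11^2)^(-1) · (1 − (1)/13^2)^(-1) · (1 − (1)/17^2)^(-1) · (1 − (-1)/19^2)^(-1) · (1 − (-1)/23^2)^(-1) · (1 − (1)/29^2)^(-1) · (1 − (-1)/31^2)^(-1) · (1 − (1)/37^2)^(-1) = 136633422149134339/149104402366464000.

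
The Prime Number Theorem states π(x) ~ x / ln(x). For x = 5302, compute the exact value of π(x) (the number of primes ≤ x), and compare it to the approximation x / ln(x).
π(5302) = 702;  x/ln(x) ≈ 618.25;  relative error ≈ 11.93%.

Directly count primes up to 5302: π(5302) = 702. The PNT approximation gives 5302/ln(5302) ≈ 5302/8.57584 ≈ 618.25. Relative error (π(x) − x/ln(x)) / π(x) ≈ 11.93%; the approximation is known to undercount slightly (Li(x) is a better estimate).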